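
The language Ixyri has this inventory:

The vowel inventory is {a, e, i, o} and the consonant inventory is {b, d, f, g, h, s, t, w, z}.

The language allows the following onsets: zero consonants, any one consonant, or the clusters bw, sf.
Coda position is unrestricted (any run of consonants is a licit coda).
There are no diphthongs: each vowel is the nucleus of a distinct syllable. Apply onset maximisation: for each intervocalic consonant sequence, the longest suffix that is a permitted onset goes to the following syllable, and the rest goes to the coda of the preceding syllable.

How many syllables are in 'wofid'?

2

The vowels are o, i — 2 nuclei, so 2 syllables.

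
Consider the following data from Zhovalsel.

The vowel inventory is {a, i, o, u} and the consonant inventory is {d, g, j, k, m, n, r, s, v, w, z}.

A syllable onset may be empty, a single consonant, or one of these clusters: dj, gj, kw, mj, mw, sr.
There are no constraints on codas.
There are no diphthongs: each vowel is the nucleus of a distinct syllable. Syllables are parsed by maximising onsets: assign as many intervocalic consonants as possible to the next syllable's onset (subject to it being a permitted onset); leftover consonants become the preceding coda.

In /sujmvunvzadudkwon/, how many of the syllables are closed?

4

Nuclei (vowels): u, u, a, u, o → 5 syllables.
σ1/σ2 boundary: /jmv/; trying suffixes from longest down, /v/ is the first permitted one, so coda /jm/ | onset /v/.
σ2/σ3 boundary: /nvz/ splits as /nv/ + /z/ (/z/ is the longest suffix that is a licit onset).
σ3/σ4 boundary: /d/ is a single consonant, so it becomes the next onset.
σ4/σ5 boundary: /dkw/ — longest licit onset from the right is /kw/, leaving /d/ as coda.
So the parse is sujm.vunv.za.dud.kwon.
Classifying each syllable: /sujm/ (closed), /vunv/ (closed), /za/ (open), /dud/ (closed), /kwon/ (closed).
Closed syllables: 4.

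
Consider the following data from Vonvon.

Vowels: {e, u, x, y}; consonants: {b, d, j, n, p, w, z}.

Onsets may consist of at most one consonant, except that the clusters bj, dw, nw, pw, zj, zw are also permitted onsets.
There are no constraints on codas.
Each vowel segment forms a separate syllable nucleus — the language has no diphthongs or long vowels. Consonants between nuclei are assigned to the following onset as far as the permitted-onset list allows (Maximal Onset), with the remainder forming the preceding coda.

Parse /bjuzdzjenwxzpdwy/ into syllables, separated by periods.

bjuzd.zje.nwxzp.dwy

Nuclei (vowels): u, e, x, y → 4 syllables.
V1 /u/ – V2 /e/: /zdzj/; trying suffixes from longest down, /zj/ is the first permitted one, so coda /zd/ | onset /zj/.
V2 /e/ – V3 /x/: /nw/ is a licit onset in full, so it all attaches to the next syllable.
V3 /x/ – V4 /y/: cluster /zpdw/ — the longest permitted-onset suffix is /dw/; onset = /dw/, preceding coda = /zp/.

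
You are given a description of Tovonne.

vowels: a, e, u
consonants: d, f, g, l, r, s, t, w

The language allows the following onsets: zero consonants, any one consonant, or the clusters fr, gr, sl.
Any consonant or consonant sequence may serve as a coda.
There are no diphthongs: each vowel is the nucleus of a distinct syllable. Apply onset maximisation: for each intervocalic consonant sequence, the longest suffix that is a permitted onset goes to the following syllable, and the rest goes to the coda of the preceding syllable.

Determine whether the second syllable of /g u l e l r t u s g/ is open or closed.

closed

Vowels present: u, e, u; each is a nucleus, giving 3 syllables.
/u…e/ gap (V1→V2): just /l/ — single C goes to the following onset.
/e…u/ gap (V2→V3): /lrt/ — longest licit onset from the right is /t/, leaving /lr/ as coda.
Syllabification: gu.lelr.tusg.
Syllable 2 is /lelr/ with coda /lr/, so it is closed.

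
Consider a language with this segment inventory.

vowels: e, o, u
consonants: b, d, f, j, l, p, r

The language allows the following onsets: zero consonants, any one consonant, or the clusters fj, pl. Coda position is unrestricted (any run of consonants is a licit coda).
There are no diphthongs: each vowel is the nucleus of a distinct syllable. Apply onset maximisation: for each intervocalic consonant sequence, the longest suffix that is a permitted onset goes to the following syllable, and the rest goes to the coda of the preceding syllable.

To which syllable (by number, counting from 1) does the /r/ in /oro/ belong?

Vowels present: o, o; each is a nucleus, giving 2 syllables.
Between /o/ (V1) and /o/ (V2): just /r/ — single C goes to the following onset.
Syllabification: o.ro.
The /r/ is in the onset of syllable 2 (/ro/).

2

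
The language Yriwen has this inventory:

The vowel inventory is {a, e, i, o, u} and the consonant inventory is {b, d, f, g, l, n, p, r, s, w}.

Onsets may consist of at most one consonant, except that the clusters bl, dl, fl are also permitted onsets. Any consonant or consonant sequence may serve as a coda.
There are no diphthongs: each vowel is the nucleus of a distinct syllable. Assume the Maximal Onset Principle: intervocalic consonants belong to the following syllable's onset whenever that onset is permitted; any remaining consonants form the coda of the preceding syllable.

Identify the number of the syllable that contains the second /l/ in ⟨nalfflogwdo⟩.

Nuclei (vowels): a, o, o → 3 syllables.
Between /a/ (V1) and /o/ (V2): cluster /lffl/ — the longest permitted-onset suffix is /fl/; onset = /fl/, preceding coda = /lf/.
Between /o/ (V2) and /o/ (V3): /gwd/; trying suffixes from longest down, /d/ is the first permitted one, so coda /gw/ | onset /d/.
Putting it together: nalf.flogw.do.
The second /l/ is in the onset of syllable 2 (/flogw/).

2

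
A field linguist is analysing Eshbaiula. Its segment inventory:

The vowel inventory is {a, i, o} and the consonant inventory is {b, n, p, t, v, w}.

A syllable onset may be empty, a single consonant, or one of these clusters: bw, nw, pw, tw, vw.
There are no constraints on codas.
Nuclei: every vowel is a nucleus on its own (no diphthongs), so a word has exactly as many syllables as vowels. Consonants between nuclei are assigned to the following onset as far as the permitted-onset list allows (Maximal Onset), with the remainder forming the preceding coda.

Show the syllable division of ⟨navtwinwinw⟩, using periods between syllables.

Nuclei (vowels): a, i, i → 3 syllables.
Between /a/ (V1) and /i/ (V2): /vtw/; trying suffixes from longest down, /tw/ is the first permitted one, so coda /v/ | onset /tw/.
Between /i/ (V2) and /i/ (V3): /nw/ — entire cluster is a permitted onset → onset /nw/, coda ∅.

nav.twi.nwinw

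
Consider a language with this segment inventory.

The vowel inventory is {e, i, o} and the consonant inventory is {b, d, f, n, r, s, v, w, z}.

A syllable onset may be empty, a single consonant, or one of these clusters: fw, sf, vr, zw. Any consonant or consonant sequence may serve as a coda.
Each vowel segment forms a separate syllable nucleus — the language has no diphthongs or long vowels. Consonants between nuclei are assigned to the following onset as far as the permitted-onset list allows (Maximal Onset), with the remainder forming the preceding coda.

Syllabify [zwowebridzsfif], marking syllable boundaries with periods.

zwo.web.ridz.sfif

Nuclei (vowels): o, e, i, i → 4 syllables.
/o…e/ gap (V1→V2): just /w/ — single C goes to the following onset.
/e…i/ gap (V2→V3): /br/; trying suffixes from longest down, /r/ is the first permitted one, so coda /b/ | onset /r/.
/i…i/ gap (V3→V4): /dzsf/; trying suffixes from longest down, /sf/ is the first permitted one, so coda /dz/ | onset /sf/.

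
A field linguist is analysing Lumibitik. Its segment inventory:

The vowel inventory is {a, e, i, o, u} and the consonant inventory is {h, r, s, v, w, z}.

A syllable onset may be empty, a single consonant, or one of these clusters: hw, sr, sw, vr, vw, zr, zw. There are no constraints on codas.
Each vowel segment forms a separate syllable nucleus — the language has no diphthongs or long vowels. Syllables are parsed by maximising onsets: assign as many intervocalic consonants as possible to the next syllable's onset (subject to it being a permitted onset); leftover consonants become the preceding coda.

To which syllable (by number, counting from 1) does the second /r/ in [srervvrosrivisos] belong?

Nuclei (vowels): e, o, i, i, o → 5 syllables.
/e…o/ gap (V1→V2): cluster /rvvr/ — the longest permitted-onset suffix is /vr/; onset = /vr/, preceding coda = /rv/.
/o…i/ gap (V2→V3): /sr/ is a licit onset in full, so it all attaches to the next syllable.
/i…i/ gap (V3→V4): just /v/ — single C goes to the following onset.
/i…o/ gap (V4→V5): just /s/ — single C goes to the following onset.
Syllabification: srerv.vro.sri.vi.sos.
The second /r/ is in the coda of syllable 1 (/srerv/).

1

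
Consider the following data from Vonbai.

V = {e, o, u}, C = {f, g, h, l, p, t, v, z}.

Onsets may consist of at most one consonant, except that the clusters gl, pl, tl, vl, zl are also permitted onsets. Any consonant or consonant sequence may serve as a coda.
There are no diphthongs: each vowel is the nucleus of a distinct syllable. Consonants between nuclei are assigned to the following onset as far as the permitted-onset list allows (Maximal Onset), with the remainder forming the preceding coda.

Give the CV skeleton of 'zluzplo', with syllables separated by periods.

Vowels present: u, o; each is a nucleus, giving 2 syllables.
Between /u/ (V1) and /o/ (V2): /zpl/ — longest licit onset from the right is /pl/, leaving /z/ as coda.
So the parse is zluz.plo.
Mapping each syllable to C/V: /zluz/ → CCVC, /plo/ → CCV.

CCVC.CCV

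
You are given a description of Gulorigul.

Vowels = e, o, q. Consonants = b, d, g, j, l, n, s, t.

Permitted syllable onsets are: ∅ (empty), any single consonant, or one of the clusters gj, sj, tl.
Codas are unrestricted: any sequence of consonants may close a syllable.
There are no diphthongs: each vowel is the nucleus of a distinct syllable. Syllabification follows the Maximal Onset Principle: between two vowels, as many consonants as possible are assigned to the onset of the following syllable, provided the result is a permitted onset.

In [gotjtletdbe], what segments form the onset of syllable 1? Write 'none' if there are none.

Nuclei (vowels): o, e, e → 3 syllables.
Between /o/ (V1) and /e/ (V2): /tjtl/; trying suffixes from longest down, /tl/ is the first permitted one, so coda /tj/ | onset /tl/.
Between /e/ (V2) and /e/ (V3): /tdb/; trying suffixes from longest down, /b/ is the first permitted one, so coda /td/ | onset /b/.
Syllabification: gotj.tletd.be.
Syllable 1 is /gotj/: onset /g/, nucleus /o/, coda /tj/.

g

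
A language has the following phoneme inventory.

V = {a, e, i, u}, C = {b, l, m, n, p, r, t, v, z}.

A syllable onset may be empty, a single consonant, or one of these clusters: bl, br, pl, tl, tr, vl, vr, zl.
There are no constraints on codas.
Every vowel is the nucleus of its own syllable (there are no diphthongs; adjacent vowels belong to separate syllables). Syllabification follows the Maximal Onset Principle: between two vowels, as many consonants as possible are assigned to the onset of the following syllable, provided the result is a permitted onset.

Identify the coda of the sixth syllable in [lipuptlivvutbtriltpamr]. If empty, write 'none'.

mr

Vowels present: i, u, i, u, i, a; each is a nucleus, giving 6 syllables.
σ1/σ2 boundary: just /p/ — single C goes to the following onset.
σ2/σ3 boundary: /ptl/ — longest licit onset from the right is /tl/, leaving /p/ as coda.
σ3/σ4 boundary: /vv/ splits as /v/ + /v/ (/v/ is the longest suffix that is a licit onset).
σ4/σ5 boundary: cluster /tbtr/ — the longest permitted-onset suffix is /tr/; onset = /tr/, preceding coda = /tb/.
σ5/σ6 boundary: /ltp/ — longest licit onset from the right is /p/, leaving /lt/ as coda.
Result: li.pup.tliv.vutb.trilt.pamr.
Syllable 6 is /pamr/: onset /p/, nucleus /a/, coda /mr/.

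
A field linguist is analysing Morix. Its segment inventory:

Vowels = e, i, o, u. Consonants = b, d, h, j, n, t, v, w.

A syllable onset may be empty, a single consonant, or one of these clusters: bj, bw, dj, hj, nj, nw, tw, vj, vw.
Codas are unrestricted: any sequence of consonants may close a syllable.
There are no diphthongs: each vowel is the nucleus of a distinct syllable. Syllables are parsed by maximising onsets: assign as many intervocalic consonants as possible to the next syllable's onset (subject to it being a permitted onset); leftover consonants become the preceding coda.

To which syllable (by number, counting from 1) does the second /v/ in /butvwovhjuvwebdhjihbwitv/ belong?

2

The vowels are u, o, u, e, i, i — 6 nuclei, so 6 syllables.
V1 /u/ – V2 /o/: /tvw/; trying suffixes from longest down, /vw/ is the first permitted one, so coda /t/ | onset /vw/.
V2 /o/ – V3 /u/: /vhj/; trying suffixes from longest down, /hj/ is the first permitted one, so coda /v/ | onset /hj/.
V3 /u/ – V4 /e/: /vw/ — entire cluster is a permitted onset → onset /vw/, coda ∅.
V4 /e/ – V5 /i/: cluster /bdhj/ — the longest permitted-onset suffix is /hj/; onset = /hj/, preceding coda = /bd/.
V5 /i/ – V6 /i/: /hbw/ — longest licit onset from the right is /bw/, leaving /h/ as coda.
Putting it together: but.vwov.hju.vwebd.hjih.bwitv.
The second /v/ is in the coda of syllable 2 (/vwov/).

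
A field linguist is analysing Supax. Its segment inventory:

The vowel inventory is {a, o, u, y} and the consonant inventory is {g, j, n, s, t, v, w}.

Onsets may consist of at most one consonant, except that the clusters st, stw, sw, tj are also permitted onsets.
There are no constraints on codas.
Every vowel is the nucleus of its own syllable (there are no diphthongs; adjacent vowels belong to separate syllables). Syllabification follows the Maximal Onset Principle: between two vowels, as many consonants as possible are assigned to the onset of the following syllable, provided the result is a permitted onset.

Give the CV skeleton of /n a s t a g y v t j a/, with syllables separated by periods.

The vowels are a, a, y, a — 4 nuclei, so 4 syllables.
σ1/σ2 boundary: /st/ — entire cluster is a permitted onset → onset /st/, coda ∅.
σ2/σ3 boundary: /g/ is a single consonant, so it becomes the next onset.
σ3/σ4 boundary: /vtj/ — longest licit onset from the right is /tj/, leaving /v/ as coda.
So the parse is na.sta.gyv.tja.
Mapping each syllable to C/V: /na/ → CV, /sta/ → CCV, /gyv/ → CVC, /tja/ → CCV.

CV.CCV.CVC.CCV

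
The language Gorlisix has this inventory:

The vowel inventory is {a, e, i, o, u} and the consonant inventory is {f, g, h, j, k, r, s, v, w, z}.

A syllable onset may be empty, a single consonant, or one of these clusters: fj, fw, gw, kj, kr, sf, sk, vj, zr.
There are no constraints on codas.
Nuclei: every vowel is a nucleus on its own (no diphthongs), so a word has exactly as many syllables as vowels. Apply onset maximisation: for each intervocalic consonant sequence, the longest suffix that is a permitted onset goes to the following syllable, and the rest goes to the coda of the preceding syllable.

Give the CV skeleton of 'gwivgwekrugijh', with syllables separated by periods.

The vowels are i, e, u, i — 4 nuclei, so 4 syllables.
V1 /i/ – V2 /e/: /vgw/ — longest licit onset from the right is /gw/, leaving /v/ as coda.
V2 /e/ – V3 /u/: /kr/ is a licit onset in full, so it all attaches to the next syllable.
V3 /u/ – V4 /i/: /g/ is a single consonant, so it becomes the next onset.
So the parse is gwiv.gwe.kru.gijh.
Mapping each syllable to C/V: /gwiv/ → CCVC, /gwe/ → CCV, /kru/ → CCV, /gijh/ → CVCC.

CCVC.CCV.CCV.CVCC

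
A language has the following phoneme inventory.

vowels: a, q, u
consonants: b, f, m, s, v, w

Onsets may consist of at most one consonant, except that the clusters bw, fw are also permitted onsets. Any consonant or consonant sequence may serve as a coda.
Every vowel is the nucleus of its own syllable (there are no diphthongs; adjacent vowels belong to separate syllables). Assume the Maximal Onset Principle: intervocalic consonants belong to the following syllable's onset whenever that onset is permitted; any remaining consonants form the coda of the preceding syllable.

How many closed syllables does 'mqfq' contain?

Nuclei (vowels): q, q → 2 syllables.
V1 /q/ – V2 /q/: /f/ → onset of the next syllable (single consonants are always licit onsets).
Result: mq.fq.
Classifying each syllable: /mq/ (open), /fq/ (open).
Closed syllables: 0.

0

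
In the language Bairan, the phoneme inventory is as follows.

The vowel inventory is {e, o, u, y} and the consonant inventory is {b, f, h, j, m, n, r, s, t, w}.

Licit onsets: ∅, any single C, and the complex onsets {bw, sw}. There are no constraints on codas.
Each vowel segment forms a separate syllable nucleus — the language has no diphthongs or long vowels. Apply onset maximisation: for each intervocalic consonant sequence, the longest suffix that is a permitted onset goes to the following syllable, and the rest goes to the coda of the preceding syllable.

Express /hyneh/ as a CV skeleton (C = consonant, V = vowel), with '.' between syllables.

CV.CVC

Vowels present: y, e; each is a nucleus, giving 2 syllables.
Between /y/ (V1) and /e/ (V2): /n/ → onset of the next syllable (single consonants are always licit onsets).
Putting it together: hy.neh.
Mapping each syllable to C/V: /hy/ → CV, /neh/ → CVC.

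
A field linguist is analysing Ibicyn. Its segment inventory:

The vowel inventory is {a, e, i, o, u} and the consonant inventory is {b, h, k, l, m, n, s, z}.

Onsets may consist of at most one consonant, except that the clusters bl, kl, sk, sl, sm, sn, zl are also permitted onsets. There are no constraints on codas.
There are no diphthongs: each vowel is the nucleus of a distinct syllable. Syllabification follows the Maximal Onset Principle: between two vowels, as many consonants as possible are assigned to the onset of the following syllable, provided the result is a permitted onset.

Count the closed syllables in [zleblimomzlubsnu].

Nuclei (vowels): e, i, o, u, u → 5 syllables.
σ1/σ2 boundary: /bl/ — entire cluster is a permitted onset → onset /bl/, coda ∅.
σ2/σ3 boundary: just /m/ — single C goes to the following onset.
σ3/σ4 boundary: /mzl/ — longest licit onset from the right is /zl/, leaving /m/ as coda.
σ4/σ5 boundary: /bsn/ — longest licit onset from the right is /sn/, leaving /b/ as coda.
So the parse is zle.bli.mom.zlub.snu.
Classifying each syllable: /zle/ (open), /bli/ (open), /mom/ (closed), /zlub/ (closed), /snu/ (open).
Closed syllables: 2.

2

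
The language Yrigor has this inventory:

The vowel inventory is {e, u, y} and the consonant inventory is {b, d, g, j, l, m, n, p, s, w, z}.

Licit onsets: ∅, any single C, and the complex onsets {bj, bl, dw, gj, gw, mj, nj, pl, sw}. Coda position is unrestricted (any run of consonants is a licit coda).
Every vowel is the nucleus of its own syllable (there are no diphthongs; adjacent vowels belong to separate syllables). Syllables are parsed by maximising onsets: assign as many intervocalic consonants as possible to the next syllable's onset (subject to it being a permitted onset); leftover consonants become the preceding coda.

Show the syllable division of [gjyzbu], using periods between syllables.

gjyz.bu

The vowels are y, u — 2 nuclei, so 2 syllables.
V1 /y/ – V2 /u/: /zb/; trying suffixes from longest down, /b/ is the first permitted one, so coda /z/ | onset /b/.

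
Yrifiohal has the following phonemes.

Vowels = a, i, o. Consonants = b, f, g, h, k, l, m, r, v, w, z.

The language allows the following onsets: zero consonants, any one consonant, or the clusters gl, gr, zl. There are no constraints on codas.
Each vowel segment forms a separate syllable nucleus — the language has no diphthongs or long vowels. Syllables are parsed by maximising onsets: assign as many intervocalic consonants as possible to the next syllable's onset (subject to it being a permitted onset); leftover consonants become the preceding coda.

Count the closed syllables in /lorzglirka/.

Nuclei (vowels): o, i, a → 3 syllables.
Between /o/ (V1) and /i/ (V2): /rzgl/ splits as /rz/ + /gl/ (/gl/ is the longest suffix that is a licit onset).
Between /i/ (V2) and /a/ (V3): /rk/ — longest licit onset from the right is /k/, leaving /r/ as coda.
Result: lorz.glir.ka.
Classifying each syllable: /lorz/ (closed), /glir/ (closed), /ka/ (open).
Closed syllables: 2.

2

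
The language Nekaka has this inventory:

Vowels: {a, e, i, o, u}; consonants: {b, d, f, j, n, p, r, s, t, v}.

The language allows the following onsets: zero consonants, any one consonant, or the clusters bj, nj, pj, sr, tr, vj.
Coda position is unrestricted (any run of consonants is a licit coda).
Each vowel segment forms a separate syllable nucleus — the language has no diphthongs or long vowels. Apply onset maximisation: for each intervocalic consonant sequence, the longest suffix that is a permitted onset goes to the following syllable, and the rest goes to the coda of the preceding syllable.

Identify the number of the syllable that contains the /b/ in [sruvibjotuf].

3

Nuclei (vowels): u, i, o, u → 4 syllables.
Between /u/ (V1) and /i/ (V2): /v/ is a single consonant, so it becomes the next onset.
Between /i/ (V2) and /o/ (V3): /bj/ — entire cluster is a permitted onset → onset /bj/, coda ∅.
Between /o/ (V3) and /u/ (V4): /t/ → onset of the next syllable (single consonants are always licit onsets).
So the parse is sru.vi.bjo.tuf.
The /b/ is in the onset of syllable 3 (/bjo/).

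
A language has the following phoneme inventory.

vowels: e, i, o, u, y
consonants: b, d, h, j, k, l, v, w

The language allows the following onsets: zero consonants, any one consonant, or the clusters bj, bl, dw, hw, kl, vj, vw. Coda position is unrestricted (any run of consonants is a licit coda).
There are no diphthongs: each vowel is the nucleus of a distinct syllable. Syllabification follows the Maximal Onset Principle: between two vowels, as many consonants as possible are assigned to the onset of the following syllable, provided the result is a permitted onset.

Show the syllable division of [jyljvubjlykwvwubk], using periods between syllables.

jylj.vubj.lykw.vwubk

Nuclei (vowels): y, u, y, u → 4 syllables.
/y…u/ gap (V1→V2): /ljv/ — longest licit onset from the right is /v/, leaving /lj/ as coda.
/u…y/ gap (V2→V3): /bjl/ — longest licit onset from the right is /l/, leaving /bj/ as coda.
/y…u/ gap (V3→V4): /kwvw/ splits as /kw/ + /vw/ (/vw/ is the longest suffix that is a licit onset).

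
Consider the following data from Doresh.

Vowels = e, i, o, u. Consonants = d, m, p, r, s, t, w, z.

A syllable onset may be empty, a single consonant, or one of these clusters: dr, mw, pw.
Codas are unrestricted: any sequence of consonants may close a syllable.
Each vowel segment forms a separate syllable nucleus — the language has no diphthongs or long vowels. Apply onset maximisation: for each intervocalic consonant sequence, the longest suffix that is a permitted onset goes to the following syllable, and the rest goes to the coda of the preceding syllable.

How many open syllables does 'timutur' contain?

2

Nuclei (vowels): i, u, u → 3 syllables.
/i…u/ gap (V1→V2): just /m/ — single C goes to the following onset.
/u…u/ gap (V2→V3): just /t/ — single C goes to the following onset.
Result: ti.mu.tur.
Classifying each syllable: /ti/ (open), /mu/ (open), /tur/ (closed).
Open syllables: 2.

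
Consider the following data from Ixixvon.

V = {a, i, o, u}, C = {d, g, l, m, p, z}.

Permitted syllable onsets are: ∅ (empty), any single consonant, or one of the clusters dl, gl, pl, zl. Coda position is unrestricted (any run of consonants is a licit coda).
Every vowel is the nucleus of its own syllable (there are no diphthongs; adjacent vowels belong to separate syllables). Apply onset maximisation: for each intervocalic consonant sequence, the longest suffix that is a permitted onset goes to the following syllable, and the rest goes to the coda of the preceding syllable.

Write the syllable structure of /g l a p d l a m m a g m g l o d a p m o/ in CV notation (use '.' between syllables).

The vowels are a, a, a, o, a, o — 6 nuclei, so 6 syllables.
Between /a/ (V1) and /a/ (V2): /pdl/ splits as /p/ + /dl/ (/dl/ is the longest suffix that is a licit onset).
Between /a/ (V2) and /a/ (V3): cluster /mm/ — the longest permitted-onset suffix is /m/; onset = /m/, preceding coda = /m/.
Between /a/ (V3) and /o/ (V4): /gmgl/ — longest licit onset from the right is /gl/, leaving /gm/ as coda.
Between /o/ (V4) and /a/ (V5): /d/ → onset of the next syllable (single consonants are always licit onsets).
Between /a/ (V5) and /o/ (V6): cluster /pm/ — the longest permitted-onset suffix is /m/; onset = /m/, preceding coda = /p/.
Putting it together: glap.dlam.magm.glo.dap.mo.
Mapping each syllable to C/V: /glap/ → CCVC, /dlam/ → CCVC, /magm/ → CVCC, /glo/ → CCV, /dap/ → CVC, /mo/ → CV.

CCVC.CCVC.CVCC.CCV.CVC.CV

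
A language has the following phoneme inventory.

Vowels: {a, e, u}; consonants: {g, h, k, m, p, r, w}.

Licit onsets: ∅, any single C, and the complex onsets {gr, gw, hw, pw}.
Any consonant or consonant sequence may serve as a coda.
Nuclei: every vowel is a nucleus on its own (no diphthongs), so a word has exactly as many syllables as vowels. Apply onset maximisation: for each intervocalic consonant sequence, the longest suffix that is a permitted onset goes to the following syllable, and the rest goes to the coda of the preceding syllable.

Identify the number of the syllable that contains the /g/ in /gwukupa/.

1

Nuclei (vowels): u, u, a → 3 syllables.
/u…u/ gap (V1→V2): /k/ is a single consonant, so it becomes the next onset.
/u…a/ gap (V2→V3): /p/ → onset of the next syllable (single consonants are always licit onsets).
Result: gwu.ku.pa.
The /g/ is in the onset of syllable 1 (/gwu/).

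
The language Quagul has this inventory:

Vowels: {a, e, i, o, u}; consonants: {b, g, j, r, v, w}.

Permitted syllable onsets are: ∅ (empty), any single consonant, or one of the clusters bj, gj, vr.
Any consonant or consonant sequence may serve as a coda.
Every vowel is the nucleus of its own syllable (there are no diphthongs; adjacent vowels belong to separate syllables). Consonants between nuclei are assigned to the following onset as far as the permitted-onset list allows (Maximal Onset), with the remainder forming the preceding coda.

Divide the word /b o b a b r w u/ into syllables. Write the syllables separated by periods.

bo.babr.wu

Vowels present: o, a, u; each is a nucleus, giving 3 syllables.
Between /o/ (V1) and /a/ (V2): /b/ → onset of the next syllable (single consonants are always licit onsets).
Between /a/ (V2) and /u/ (V3): /brw/; trying suffixes from longest down, /w/ is the first permitted one, so coda /br/ | onset /w/.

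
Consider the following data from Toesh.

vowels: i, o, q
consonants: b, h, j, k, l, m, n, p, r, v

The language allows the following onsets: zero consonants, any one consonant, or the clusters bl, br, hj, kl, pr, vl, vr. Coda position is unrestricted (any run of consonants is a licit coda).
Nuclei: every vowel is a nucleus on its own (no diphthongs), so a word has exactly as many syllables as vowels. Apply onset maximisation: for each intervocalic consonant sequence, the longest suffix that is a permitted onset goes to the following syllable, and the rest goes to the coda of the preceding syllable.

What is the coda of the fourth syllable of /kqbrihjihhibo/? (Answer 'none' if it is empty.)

none

Vowels present: q, i, i, i, o; each is a nucleus, giving 5 syllables.
V1 /q/ – V2 /i/: cluster /br/ — /br/ is itself a permitted onset, so the whole cluster goes right; preceding coda = ∅.
V2 /i/ – V3 /i/: cluster /hj/ — /hj/ is itself a permitted onset, so the whole cluster goes right; preceding coda = ∅.
V3 /i/ – V4 /i/: /hh/; trying suffixes from longest down, /h/ is the first permitted one, so coda /h/ | onset /h/.
V4 /i/ – V5 /o/: just /b/ — single C goes to the following onset.
Syllabification: kq.bri.hjih.hi.bo.
Syllable 4 is /hi/: onset /h/, nucleus /i/, coda ∅.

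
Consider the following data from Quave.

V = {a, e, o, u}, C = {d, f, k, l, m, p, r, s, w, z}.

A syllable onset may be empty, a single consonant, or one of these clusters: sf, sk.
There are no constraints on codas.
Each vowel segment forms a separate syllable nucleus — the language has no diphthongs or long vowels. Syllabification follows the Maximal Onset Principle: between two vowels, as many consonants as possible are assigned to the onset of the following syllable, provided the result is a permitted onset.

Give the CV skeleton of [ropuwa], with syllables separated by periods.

CV.CV.CV

Vowels present: o, u, a; each is a nucleus, giving 3 syllables.
V1 /o/ – V2 /u/: /p/ is a single consonant, so it becomes the next onset.
V2 /u/ – V3 /a/: /w/ → onset of the next syllable (single consonants are always licit onsets).
Syllabification: ro.pu.wa.
Mapping each syllable to C/V: /ro/ → CV, /pu/ → CV, /wa/ → CV.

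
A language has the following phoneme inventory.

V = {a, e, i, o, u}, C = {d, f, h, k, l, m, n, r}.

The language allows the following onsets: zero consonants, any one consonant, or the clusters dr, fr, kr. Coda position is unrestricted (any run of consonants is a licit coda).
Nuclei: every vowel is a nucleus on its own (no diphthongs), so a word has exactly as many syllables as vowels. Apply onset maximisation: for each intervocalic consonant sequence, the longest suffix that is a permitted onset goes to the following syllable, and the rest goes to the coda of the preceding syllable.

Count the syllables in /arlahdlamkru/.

4

The vowels are a, a, a, u — 4 nuclei, so 4 syllables.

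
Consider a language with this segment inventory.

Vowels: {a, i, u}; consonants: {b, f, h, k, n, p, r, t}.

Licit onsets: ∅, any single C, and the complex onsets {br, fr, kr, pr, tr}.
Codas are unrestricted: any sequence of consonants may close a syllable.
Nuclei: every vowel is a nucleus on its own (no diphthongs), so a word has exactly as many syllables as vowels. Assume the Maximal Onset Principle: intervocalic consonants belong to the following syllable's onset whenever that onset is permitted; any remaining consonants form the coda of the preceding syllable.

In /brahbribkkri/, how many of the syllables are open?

Vowels present: a, i, i; each is a nucleus, giving 3 syllables.
/a…i/ gap (V1→V2): cluster /hbr/ — the longest permitted-onset suffix is /br/; onset = /br/, preceding coda = /h/.
/i…i/ gap (V2→V3): /bkkr/ splits as /bk/ + /kr/ (/kr/ is the longest suffix that is a licit onset).
Syllabification: brah.bribk.kri.
Classifying each syllable: /brah/ (closed), /bribk/ (closed), /kri/ (open).
Open syllables: 1.

1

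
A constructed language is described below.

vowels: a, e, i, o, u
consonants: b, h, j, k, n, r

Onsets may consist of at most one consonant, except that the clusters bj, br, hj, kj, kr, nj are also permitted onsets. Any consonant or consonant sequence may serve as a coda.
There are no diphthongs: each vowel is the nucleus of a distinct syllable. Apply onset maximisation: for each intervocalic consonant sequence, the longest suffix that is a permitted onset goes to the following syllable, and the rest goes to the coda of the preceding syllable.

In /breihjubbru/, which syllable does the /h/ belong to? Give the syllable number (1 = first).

Vowels present: e, i, u, u; each is a nucleus, giving 4 syllables.
Between /e/ (V1) and /i/ (V2): no consonants, so the boundary falls immediately after /e/.
Between /i/ (V2) and /u/ (V3): /hj/ — entire cluster is a permitted onset → onset /hj/, coda ∅.
Between /u/ (V3) and /u/ (V4): cluster /bbr/ — the longest permitted-onset suffix is /br/; onset = /br/, preceding coda = /b/.
So the parse is bre.i.hjub.bru.
The /h/ is in the onset of syllable 3 (/hjub/).

3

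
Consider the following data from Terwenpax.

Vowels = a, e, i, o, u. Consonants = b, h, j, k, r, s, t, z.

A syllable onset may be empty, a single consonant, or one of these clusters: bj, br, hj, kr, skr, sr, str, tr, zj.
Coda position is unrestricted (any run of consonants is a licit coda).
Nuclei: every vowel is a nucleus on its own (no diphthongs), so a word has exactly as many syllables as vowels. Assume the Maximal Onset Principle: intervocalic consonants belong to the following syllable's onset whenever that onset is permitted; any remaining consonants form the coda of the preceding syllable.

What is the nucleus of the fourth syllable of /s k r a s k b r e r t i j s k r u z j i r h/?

The vowels are a, e, i, u, i — 5 nuclei, so 5 syllables.
The fourth nucleus (vowel 4 from the left) is /u/.

u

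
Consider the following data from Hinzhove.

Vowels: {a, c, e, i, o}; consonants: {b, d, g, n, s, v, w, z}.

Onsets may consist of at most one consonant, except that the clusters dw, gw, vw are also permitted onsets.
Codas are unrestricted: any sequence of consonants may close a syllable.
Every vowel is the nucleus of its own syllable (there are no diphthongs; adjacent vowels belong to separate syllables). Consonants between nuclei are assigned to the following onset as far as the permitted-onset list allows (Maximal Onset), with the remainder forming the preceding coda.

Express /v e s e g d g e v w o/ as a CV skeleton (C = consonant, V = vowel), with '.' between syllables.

Nuclei (vowels): e, e, e, o → 4 syllables.
/e…e/ gap (V1→V2): /s/ → onset of the next syllable (single consonants are always licit onsets).
/e…e/ gap (V2→V3): /gdg/ — longest licit onset from the right is /g/, leaving /gd/ as coda.
/e…o/ gap (V3→V4): cluster /vw/ — /vw/ is itself a permitted onset, so the whole cluster goes right; preceding coda = ∅.
Syllabification: ve.segd.ge.vwo.
Mapping each syllable to C/V: /ve/ → CV, /segd/ → CVCC, /ge/ → CV, /vwo/ → CCV.

CV.CVCC.CV.CCV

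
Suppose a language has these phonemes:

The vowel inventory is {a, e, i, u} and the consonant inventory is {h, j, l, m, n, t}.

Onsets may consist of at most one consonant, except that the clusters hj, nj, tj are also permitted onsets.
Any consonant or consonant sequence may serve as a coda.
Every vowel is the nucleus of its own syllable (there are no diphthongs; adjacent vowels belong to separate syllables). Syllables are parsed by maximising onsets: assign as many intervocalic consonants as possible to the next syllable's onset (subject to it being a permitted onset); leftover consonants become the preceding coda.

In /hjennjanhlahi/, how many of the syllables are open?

The vowels are e, a, a, i — 4 nuclei, so 4 syllables.
V1 /e/ – V2 /a/: /nnj/ splits as /n/ + /nj/ (/nj/ is the longest suffix that is a licit onset).
V2 /a/ – V3 /a/: cluster /nhl/ — the longest permitted-onset suffix is /l/; onset = /l/, preceding coda = /nh/.
V3 /a/ – V4 /i/: /h/ is a single consonant, so it becomes the next onset.
Syllabification: hjen.njanh.la.hi.
Classifying each syllable: /hjen/ (closed), /njanh/ (closed), /la/ (open), /hi/ (open).
Open syllables: 2.

2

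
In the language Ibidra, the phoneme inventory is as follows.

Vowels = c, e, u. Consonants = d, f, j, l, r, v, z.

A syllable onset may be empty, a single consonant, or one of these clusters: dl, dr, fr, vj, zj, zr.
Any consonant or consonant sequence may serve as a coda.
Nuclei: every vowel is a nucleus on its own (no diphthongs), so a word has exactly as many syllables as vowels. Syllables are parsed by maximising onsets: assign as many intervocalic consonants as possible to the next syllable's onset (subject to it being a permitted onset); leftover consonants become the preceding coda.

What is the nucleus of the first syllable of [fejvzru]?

e

Vowels present: e, u; each is a nucleus, giving 2 syllables.
The first nucleus (vowel 1 from the left) is /e/.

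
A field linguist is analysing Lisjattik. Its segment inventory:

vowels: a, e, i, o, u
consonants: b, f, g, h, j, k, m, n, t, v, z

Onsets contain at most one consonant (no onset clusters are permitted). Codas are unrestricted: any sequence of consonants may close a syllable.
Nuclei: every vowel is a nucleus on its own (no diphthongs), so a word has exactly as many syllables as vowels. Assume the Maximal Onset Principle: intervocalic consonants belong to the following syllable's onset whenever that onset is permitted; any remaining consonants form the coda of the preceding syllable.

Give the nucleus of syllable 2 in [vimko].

Nuclei (vowels): i, o → 2 syllables.
The second nucleus (vowel 2 from the left) is /o/.

o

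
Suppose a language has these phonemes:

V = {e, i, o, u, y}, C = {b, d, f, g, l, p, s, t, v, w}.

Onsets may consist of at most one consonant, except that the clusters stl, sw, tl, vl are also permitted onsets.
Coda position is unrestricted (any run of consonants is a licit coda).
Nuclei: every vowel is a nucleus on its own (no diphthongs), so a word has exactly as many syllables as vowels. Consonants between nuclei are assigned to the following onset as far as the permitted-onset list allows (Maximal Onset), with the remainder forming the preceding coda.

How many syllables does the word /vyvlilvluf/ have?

The vowels are y, i, u — 3 nuclei, so 3 syllables.

3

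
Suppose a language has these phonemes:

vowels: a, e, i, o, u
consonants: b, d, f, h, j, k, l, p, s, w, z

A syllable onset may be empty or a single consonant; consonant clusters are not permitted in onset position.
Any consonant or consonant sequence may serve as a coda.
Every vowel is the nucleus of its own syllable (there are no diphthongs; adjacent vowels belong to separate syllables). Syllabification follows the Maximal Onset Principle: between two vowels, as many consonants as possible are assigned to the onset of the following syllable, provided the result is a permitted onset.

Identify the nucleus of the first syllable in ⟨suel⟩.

Vowels present: u, e; each is a nucleus, giving 2 syllables.
The first nucleus (vowel 1 from the left) is /u/.

u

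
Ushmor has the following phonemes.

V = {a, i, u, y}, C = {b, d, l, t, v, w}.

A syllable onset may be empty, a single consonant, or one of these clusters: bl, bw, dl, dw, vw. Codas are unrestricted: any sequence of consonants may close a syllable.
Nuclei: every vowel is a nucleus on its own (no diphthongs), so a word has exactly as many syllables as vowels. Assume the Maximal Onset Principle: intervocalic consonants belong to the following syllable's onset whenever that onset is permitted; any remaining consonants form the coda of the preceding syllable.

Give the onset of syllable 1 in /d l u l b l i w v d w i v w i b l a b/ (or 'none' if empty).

dl

Vowels present: u, i, i, i, a; each is a nucleus, giving 5 syllables.
/u…i/ gap (V1→V2): /lbl/ splits as /l/ + /bl/ (/bl/ is the longest suffix that is a licit onset).
/i…i/ gap (V2→V3): /wvdw/ — longest licit onset from the right is /dw/, leaving /wv/ as coda.
/i…i/ gap (V3→V4): /vw/ is a licit onset in full, so it all attaches to the next syllable.
/i…a/ gap (V4→V5): /bl/ — entire cluster is a permitted onset → onset /bl/, coda ∅.
Result: dlul.bliwv.dwi.vwi.blab.
Syllable 1 is /dlul/: onset /dl/, nucleus /u/, coda /l/.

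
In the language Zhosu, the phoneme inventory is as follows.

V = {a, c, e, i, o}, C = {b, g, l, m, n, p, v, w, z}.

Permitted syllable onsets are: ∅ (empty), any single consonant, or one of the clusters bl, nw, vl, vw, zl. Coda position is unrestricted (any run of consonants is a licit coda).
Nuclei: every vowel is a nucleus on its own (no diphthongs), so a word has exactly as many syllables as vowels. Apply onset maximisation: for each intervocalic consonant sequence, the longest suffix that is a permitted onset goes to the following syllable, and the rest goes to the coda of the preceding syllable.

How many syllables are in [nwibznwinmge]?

3

Nuclei (vowels): i, i, e → 3 syllables.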